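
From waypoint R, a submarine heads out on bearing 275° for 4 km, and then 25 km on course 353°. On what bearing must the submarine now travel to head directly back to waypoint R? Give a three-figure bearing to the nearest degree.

164°

Leg 1 (275°, 4 km): east 4 sin 275° = -3.98, north 4 cos 275° = 0.35
Leg 2 (353°, 25 km): east 25 sin 353° = -3.05, north 25 cos 353° = 24.81
Net displacement: -7.03 east, 25.16 north. Direction back to start is (7.03, -25.16): bearing = atan2(7.03, -25.16) mod 360° = 164.39° ≈ 164°.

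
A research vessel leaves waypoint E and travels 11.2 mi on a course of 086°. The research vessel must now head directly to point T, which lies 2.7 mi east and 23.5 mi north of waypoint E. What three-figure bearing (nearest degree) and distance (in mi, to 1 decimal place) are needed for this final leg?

340°, 24.2 mi

Leg 1 (086°, 11.2 mi): east 11.2 sin 86° = 11.17, north 11.2 cos 86° = 0.78
Current position: (11.17, 0.78). Target: (2.7, 23.5). Remaining: Δeast = -8.47, Δnorth = 22.72.
Bearing = atan2(-8.47, 22.72) mod 360° = 339.55°; distance = √((-8.47)² + (22.72)²) = 24.247 mi.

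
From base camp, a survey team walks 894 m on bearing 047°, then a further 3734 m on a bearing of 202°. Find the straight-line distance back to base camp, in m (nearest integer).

2948 m

Leg 1 (047°, 894 m): east 894 sin 47° = 653.83, north 894 cos 47° = 609.71
Leg 2 (202°, 3734 m): east 3734 sin 202° = -1398.78, north 3734 cos 202° = -3462.10
Net: -744.95 east, -2852.40 north. Distance = √((-744.95)² + (-2852.40)²) = 2948.072 m.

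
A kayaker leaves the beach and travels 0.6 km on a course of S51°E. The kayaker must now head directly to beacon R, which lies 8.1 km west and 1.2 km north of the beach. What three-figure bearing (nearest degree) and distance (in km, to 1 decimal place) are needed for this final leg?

Leg 1 (S51°E, 0.6 km): east 0.6 sin 129° = 0.47, north 0.6 cos 129° = -0.38
Current position: (0.47, -0.38). Target: (-8.1, 1.2). Remaining: Δeast = -8.57, Δnorth = 1.58.
Bearing = atan2(-8.57, 1.58) mod 360° = 280.43°; distance = √((-8.57)² + (1.58)²) = 8.710 km.

280°, 8.7 km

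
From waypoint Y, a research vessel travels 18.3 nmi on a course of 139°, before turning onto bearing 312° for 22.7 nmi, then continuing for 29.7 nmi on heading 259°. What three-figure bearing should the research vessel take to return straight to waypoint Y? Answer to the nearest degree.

083°

Leg 1 (139°, 18.3 nmi): east 18.3 sin 139° = 12.01, north 18.3 cos 139° = -13.81
Leg 2 (312°, 22.7 nmi): east 22.7 sin 312° = -16.87, north 22.7 cos 312° = 15.19
Leg 3 (259°, 29.7 nmi): east 29.7 sin 259° = -29.15, north 29.7 cos 259° = -5.67
Net displacement: -34.02 east, -4.29 north. Direction back to start is (34.02, 4.29): bearing = atan2(34.02, 4.29) mod 360° = 82.81° ≈ 083°.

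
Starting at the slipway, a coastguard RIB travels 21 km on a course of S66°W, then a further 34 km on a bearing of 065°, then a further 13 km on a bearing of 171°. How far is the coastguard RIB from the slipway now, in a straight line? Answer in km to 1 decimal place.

Leg 1 (S66°W, 21 km): east 21 sin 246° = -19.18, north 21 cos 246° = -8.54
Leg 2 (065°, 34 km): east 34 sin 65° = 30.81, north 34 cos 65° = 14.37
Leg 3 (171°, 13 km): east 13 sin 171° = 2.03, north 13 cos 171° = -12.84
Net: 13.66 east, -7.01 north. Distance = √((13.66)² + (-7.01)²) = 15.358 km.

15.4 km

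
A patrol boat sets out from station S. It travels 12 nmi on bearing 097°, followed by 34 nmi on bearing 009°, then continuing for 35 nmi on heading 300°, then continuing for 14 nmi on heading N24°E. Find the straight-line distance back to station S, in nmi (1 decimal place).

62.8 nmi

Leg 1 (097°, 12 nmi): east 12 sin 97° = 11.91, north 12 cos 97° = -1.46
Leg 2 (009°, 34 nmi): east 34 sin 9° = 5.32, north 34 cos 9° = 33.58
Leg 3 (300°, 35 nmi): east 35 sin 300° = -30.31, north 35 cos 300° = 17.50
Leg 4 (N24°E, 14 nmi): east 14 sin 24° = 5.69, north 14 cos 24° = 12.79
Net: -7.39 east, 62.41 north. Distance = √((-7.39)² + (62.41)²) = 62.844 nmi.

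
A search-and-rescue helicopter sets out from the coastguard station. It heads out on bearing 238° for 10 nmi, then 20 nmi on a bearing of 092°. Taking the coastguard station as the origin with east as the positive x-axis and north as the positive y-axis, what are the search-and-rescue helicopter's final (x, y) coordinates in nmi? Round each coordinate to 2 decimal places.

(11.51, -6.00)

Leg 1 (238°, 10 nmi): east 10 sin 238° = -8.48, north 10 cos 238° = -5.30
Leg 2 (092°, 20 nmi): east 20 sin 92° = 19.99, north 20 cos 92° = -0.70
Summing: 11.51 nmi east, -6.00 nmi north → (11.51, -6.00).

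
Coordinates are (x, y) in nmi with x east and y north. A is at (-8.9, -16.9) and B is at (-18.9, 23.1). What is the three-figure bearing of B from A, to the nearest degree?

346°

Δeast = -18.9 − -8.9 = -10.00; Δnorth = 23.1 − -16.9 = 40.00.
Bearing = atan2(Δeast, Δnorth) mod 360° = 345.96° ≈ 346°.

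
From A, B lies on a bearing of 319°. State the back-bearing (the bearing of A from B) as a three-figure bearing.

139°

Back-bearing = 319° − 180° = 139°.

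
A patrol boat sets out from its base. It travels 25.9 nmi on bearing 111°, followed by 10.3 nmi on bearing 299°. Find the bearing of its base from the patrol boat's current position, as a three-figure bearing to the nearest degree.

Leg 1 (111°, 25.9 nmi): east 25.9 sin 111° = 24.18, north 25.9 cos 111° = -9.28
Leg 2 (299°, 10.3 nmi): east 10.3 sin 299° = -9.01, north 10.3 cos 299° = 4.99
Net displacement: 15.17 east, -4.29 north. Direction back to start is (-15.17, 4.29): bearing = atan2(-15.17, 4.29) mod 360° = 285.78° ≈ 286°.

286°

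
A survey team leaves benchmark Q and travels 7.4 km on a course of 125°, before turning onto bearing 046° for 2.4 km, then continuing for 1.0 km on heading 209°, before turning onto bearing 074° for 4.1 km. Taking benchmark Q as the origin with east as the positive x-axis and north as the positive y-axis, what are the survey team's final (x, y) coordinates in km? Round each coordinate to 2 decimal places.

(11.24, -2.32)

Leg 1 (125°, 7.4 km): east 7.4 sin 125° = 6.06, north 7.4 cos 125° = -4.24
Leg 2 (046°, 2.4 km): east 2.4 sin 46° = 1.73, north 2.4 cos 46° = 1.67
Leg 3 (209°, 1.0 km): east 1.0 sin 209° = -0.48, north 1.0 cos 209° = -0.87
Leg 4 (074°, 4.1 km): east 4.1 sin 74° = 3.94, north 4.1 cos 74° = 1.13
Summing: 11.24 km east, -2.32 km north → (11.24, -2.32).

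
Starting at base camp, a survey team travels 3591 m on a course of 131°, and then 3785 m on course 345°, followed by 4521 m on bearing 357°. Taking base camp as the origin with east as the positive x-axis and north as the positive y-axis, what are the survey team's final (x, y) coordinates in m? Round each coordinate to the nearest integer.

Leg 1 (131°, 3591 m): east 3591 sin 131° = 2710.16, north 3591 cos 131° = -2355.91
Leg 2 (345°, 3785 m): east 3785 sin 345° = -979.63, north 3785 cos 345° = 3656.03
Leg 3 (357°, 4521 m): east 4521 sin 357° = -236.61, north 4521 cos 357° = 4514.80
Summing: 1493.92 m east, 5814.93 m north → (1494, 5815).

(1494, 5815)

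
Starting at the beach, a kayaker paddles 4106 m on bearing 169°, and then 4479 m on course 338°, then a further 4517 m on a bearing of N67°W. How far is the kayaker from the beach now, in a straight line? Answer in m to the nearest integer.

Leg 1 (169°, 4106 m): east 4106 sin 169° = 783.46, north 4106 cos 169° = -4030.56
Leg 2 (338°, 4479 m): east 4479 sin 338° = -1677.86, north 4479 cos 338° = 4152.86
Leg 3 (N67°W, 4517 m): east 4517 sin 293° = -4157.92, north 4517 cos 293° = 1764.93
Net: -5052.32 east, 1887.23 north. Distance = √((-5052.32)² + (1887.23)²) = 5393.291 m.

5393 m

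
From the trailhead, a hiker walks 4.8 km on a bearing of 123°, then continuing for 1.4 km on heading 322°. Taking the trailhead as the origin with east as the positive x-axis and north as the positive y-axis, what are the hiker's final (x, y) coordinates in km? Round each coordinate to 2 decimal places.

(3.16, -1.51)

Leg 1 (123°, 4.8 km): east 4.8 sin 123° = 4.03, north 4.8 cos 123° = -2.61
Leg 2 (322°, 1.4 km): east 1.4 sin 322° = -0.86, north 1.4 cos 322° = 1.10
Summing: 3.16 km east, -1.51 km north → (3.16, -1.51).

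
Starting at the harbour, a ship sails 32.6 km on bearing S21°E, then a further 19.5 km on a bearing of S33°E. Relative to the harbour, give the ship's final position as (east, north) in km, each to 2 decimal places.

Leg 1 (S21°E, 32.6 km): east 32.6 sin 159° = 11.68, north 32.6 cos 159° = -30.43
Leg 2 (S33°E, 19.5 km): east 19.5 sin 147° = 10.62, north 19.5 cos 147° = -16.35
Summing: 22.30 km east, -46.79 km north → (22.30, -46.79).

(22.30, -46.79)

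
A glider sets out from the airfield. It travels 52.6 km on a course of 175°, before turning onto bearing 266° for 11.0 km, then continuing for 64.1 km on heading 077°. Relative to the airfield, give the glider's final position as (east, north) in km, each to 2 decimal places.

Leg 1 (175°, 52.6 km): east 52.6 sin 175° = 4.58, north 52.6 cos 175° = -52.40
Leg 2 (266°, 11.0 km): east 11.0 sin 266° = -10.97, north 11.0 cos 266° = -0.77
Leg 3 (077°, 64.1 km): east 64.1 sin 77° = 62.46, north 64.1 cos 77° = 14.42
Summing: 56.07 km east, -38.75 km north → (56.07, -38.75).

(56.07, -38.75)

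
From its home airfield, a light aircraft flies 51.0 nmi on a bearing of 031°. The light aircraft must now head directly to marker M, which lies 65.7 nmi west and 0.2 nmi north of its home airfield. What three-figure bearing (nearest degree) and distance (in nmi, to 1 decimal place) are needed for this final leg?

245°, 101.7 nmi

Leg 1 (031°, 51.0 nmi): east 51.0 sin 31° = 26.27, north 51.0 cos 31° = 43.72
Current position: (26.27, 43.72). Target: (-65.7, 0.2). Remaining: Δeast = -91.97, Δnorth = -43.52.
Bearing = atan2(-91.97, -43.52) mod 360° = 244.68°; distance = √((-91.97)² + (-43.52)²) = 101.742 nmi.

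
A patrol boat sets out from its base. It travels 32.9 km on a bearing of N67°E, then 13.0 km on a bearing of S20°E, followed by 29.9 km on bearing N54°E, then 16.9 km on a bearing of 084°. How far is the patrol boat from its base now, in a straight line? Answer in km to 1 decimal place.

Leg 1 (N67°E, 32.9 km): east 32.9 sin 67° = 30.28, north 32.9 cos 67° = 12.86
Leg 2 (S20°E, 13.0 km): east 13.0 sin 160° = 4.45, north 13.0 cos 160° = -12.22
Leg 3 (N54°E, 29.9 km): east 29.9 sin 54° = 24.19, north 29.9 cos 54° = 17.57
Leg 4 (084°, 16.9 km): east 16.9 sin 84° = 16.81, north 16.9 cos 84° = 1.77
Net: 75.73 east, 19.98 north. Distance = √((75.73)² + (19.98)²) = 78.319 km.

78.3 km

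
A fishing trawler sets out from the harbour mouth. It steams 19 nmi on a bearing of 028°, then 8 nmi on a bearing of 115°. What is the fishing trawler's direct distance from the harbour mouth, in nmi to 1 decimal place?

Leg 1 (028°, 19 nmi): east 19 sin 28° = 8.92, north 19 cos 28° = 16.78
Leg 2 (115°, 8 nmi): east 8 sin 115° = 7.25, north 8 cos 115° = -3.38
Net: 16.17 east, 13.40 north. Distance = √((16.17)² + (13.40)²) = 20.998 nmi.

21.0 nmi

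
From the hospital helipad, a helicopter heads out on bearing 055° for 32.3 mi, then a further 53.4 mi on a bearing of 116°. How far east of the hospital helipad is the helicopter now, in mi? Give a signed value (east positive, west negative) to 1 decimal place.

Leg 1 (055°, 32.3 mi): east 32.3 sin 55° = 26.46, north 32.3 cos 55° = 18.53
Leg 2 (116°, 53.4 mi): east 53.4 sin 116° = 48.00, north 53.4 cos 116° = -23.41
Net east component: 74.45 mi.

74.5 mi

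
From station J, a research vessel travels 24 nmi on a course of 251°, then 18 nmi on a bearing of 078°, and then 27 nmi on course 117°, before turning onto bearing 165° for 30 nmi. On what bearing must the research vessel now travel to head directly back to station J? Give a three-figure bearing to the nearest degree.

329°

Leg 1 (251°, 24 nmi): east 24 sin 251° = -22.69, north 24 cos 251° = -7.81
Leg 2 (078°, 18 nmi): east 18 sin 78° = 17.61, north 18 cos 78° = 3.74
Leg 3 (117°, 27 nmi): east 27 sin 117° = 24.06, north 27 cos 117° = -12.26
Leg 4 (165°, 30 nmi): east 30 sin 165° = 7.76, north 30 cos 165° = -28.98
Net displacement: 26.74 east, -45.31 north. Direction back to start is (-26.74, 45.31): bearing = atan2(-26.74, 45.31) mod 360° = 329.45° ≈ 329°.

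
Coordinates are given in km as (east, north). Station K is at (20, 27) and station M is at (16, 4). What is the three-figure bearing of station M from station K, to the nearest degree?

190°

Δeast = 16 − 20 = -4.00; Δnorth = 4 − 27 = -23.00.
Bearing = atan2(Δeast, Δnorth) mod 360° = 189.87° ≈ 190°.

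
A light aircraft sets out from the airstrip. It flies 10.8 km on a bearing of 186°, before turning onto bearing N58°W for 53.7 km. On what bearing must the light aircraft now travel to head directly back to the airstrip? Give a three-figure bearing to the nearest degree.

Leg 1 (186°, 10.8 km): east 10.8 sin 186° = -1.13, north 10.8 cos 186° = -10.74
Leg 2 (N58°W, 53.7 km): east 53.7 sin 302° = -45.54, north 53.7 cos 302° = 28.46
Net displacement: -46.67 east, 17.72 north. Direction back to start is (46.67, -17.72): bearing = atan2(46.67, -17.72) mod 360° = 110.79° ≈ 111°.

111°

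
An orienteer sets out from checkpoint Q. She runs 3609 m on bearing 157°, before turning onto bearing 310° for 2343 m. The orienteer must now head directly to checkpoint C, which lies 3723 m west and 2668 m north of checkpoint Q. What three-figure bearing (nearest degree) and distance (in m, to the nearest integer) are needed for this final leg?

Leg 1 (157°, 3609 m): east 3609 sin 157° = 1410.15, north 3609 cos 157° = -3322.10
Leg 2 (310°, 2343 m): east 2343 sin 310° = -1794.84, north 2343 cos 310° = 1506.05
Current position: (-384.69, -1816.05). Target: (-3723, 2668). Remaining: Δeast = -3338.31, Δnorth = 4484.05.
Bearing = atan2(-3338.31, 4484.05) mod 360° = 323.33°; distance = √((-3338.31)² + (4484.05)²) = 5590.259 m.

323°, 5590 m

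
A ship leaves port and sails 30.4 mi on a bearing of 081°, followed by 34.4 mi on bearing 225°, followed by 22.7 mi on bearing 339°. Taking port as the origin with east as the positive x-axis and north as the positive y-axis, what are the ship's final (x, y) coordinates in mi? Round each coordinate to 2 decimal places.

Leg 1 (081°, 30.4 mi): east 30.4 sin 81° = 30.03, north 30.4 cos 81° = 4.76
Leg 2 (225°, 34.4 mi): east 34.4 sin 225° = -24.32, north 34.4 cos 225° = -24.32
Leg 3 (339°, 22.7 mi): east 22.7 sin 339° = -8.13, north 22.7 cos 339° = 21.19
Summing: -2.43 mi east, 1.62 mi north → (-2.43, 1.62).

(-2.43, 1.62)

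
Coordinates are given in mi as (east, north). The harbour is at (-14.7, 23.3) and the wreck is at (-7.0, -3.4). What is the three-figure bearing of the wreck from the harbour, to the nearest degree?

Δeast = -7.0 − -14.7 = 7.70; Δnorth = -3.4 − 23.3 = -26.70.
Bearing = atan2(Δeast, Δnorth) mod 360° = 163.91° ≈ 164°.

164°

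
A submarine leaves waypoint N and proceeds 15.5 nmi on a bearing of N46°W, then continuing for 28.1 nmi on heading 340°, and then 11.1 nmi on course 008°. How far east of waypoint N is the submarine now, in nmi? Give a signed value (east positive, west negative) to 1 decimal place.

-19.2 nmi

Leg 1 (N46°W, 15.5 nmi): east 15.5 sin 314° = -11.15, north 15.5 cos 314° = 10.77
Leg 2 (340°, 28.1 nmi): east 28.1 sin 340° = -9.61, north 28.1 cos 340° = 26.41
Leg 3 (008°, 11.1 nmi): east 11.1 sin 8° = 1.54, north 11.1 cos 8° = 10.99
Net east component: -19.22 nmi.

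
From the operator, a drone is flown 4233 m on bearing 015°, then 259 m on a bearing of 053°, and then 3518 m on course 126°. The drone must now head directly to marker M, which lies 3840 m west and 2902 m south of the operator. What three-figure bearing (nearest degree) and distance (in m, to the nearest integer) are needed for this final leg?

238°, 9466 m

Leg 1 (015°, 4233 m): east 4233 sin 15° = 1095.58, north 4233 cos 15° = 4088.76
Leg 2 (053°, 259 m): east 259 sin 53° = 206.85, north 259 cos 53° = 155.87
Leg 3 (126°, 3518 m): east 3518 sin 126° = 2846.12, north 3518 cos 126° = -2067.83
Current position: (4148.55, 2176.81). Target: (-3840, -2902). Remaining: Δeast = -7988.55, Δnorth = -5078.81.
Bearing = atan2(-7988.55, -5078.81) mod 360° = 237.55°; distance = √((-7988.55)² + (-5078.81)²) = 9466.319 m.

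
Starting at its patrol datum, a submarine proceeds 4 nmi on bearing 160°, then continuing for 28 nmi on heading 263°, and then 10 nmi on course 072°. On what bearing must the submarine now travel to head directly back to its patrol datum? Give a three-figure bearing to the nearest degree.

Leg 1 (160°, 4 nmi): east 4 sin 160° = 1.37, north 4 cos 160° = -3.76
Leg 2 (263°, 28 nmi): east 28 sin 263° = -27.79, north 28 cos 263° = -3.41
Leg 3 (072°, 10 nmi): east 10 sin 72° = 9.51, north 10 cos 72° = 3.09
Net displacement: -16.91 east, -4.08 north. Direction back to start is (16.91, 4.08): bearing = atan2(16.91, 4.08) mod 360° = 76.43° ≈ 076°.

076°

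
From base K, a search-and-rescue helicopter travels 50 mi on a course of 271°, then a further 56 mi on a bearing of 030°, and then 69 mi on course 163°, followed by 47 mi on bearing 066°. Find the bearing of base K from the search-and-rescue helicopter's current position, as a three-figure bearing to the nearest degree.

Leg 1 (271°, 50 mi): east 50 sin 271° = -49.99, north 50 cos 271° = 0.87
Leg 2 (030°, 56 mi): east 56 sin 30° = 28.00, north 56 cos 30° = 48.50
Leg 3 (163°, 69 mi): east 69 sin 163° = 20.17, north 69 cos 163° = -65.99
Leg 4 (066°, 47 mi): east 47 sin 66° = 42.94, north 47 cos 66° = 19.12
Net displacement: 41.12 east, 2.50 north. Direction back to start is (-41.12, -2.50): bearing = atan2(-41.12, -2.50) mod 360° = 266.52° ≈ 267°.

267°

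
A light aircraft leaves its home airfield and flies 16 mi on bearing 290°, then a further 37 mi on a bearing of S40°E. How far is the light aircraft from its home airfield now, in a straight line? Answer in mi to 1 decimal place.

24.5 mi

Leg 1 (290°, 16 mi): east 16 sin 290° = -15.04, north 16 cos 290° = 5.47
Leg 2 (S40°E, 37 mi): east 37 sin 140° = 23.78, north 37 cos 140° = -28.34
Net: 8.75 east, -22.87 north. Distance = √((8.75)² + (-22.87)²) = 24.487 mi.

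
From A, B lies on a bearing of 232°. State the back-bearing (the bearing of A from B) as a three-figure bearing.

052°

Back-bearing = 232° − 180° = 052°.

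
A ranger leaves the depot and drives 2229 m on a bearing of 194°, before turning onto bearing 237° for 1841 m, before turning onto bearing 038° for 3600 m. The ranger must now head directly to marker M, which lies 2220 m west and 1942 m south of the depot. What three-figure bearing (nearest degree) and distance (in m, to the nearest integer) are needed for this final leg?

Leg 1 (194°, 2229 m): east 2229 sin 194° = -539.24, north 2229 cos 194° = -2162.79
Leg 2 (237°, 1841 m): east 1841 sin 237° = -1543.99, north 1841 cos 237° = -1002.68
Leg 3 (038°, 3600 m): east 3600 sin 38° = 2216.38, north 3600 cos 38° = 2836.84
Current position: (133.14, -328.63). Target: (-2220, -1942). Remaining: Δeast = -2353.14, Δnorth = -1613.37.
Bearing = atan2(-2353.14, -1613.37) mod 360° = 235.56°; distance = √((-2353.14)² + (-1613.37)²) = 2853.112 m.

236°, 2853 m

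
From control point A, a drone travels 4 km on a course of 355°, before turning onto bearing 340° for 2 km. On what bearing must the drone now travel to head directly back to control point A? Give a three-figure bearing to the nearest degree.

Leg 1 (355°, 4 km): east 4 sin 355° = -0.35, north 4 cos 355° = 3.98
Leg 2 (340°, 2 km): east 2 sin 340° = -0.68, north 2 cos 340° = 1.88
Net displacement: -1.03 east, 5.86 north. Direction back to start is (1.03, -5.86): bearing = atan2(1.03, -5.86) mod 360° = 170.01° ≈ 170°.

170°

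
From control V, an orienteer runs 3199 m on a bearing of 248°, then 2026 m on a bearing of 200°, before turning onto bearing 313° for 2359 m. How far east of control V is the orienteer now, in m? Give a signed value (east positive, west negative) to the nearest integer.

Leg 1 (248°, 3199 m): east 3199 sin 248° = -2966.06, north 3199 cos 248° = -1198.37
Leg 2 (200°, 2026 m): east 2026 sin 200° = -692.93, north 2026 cos 200° = -1903.82
Leg 3 (313°, 2359 m): east 2359 sin 313° = -1725.26, north 2359 cos 313° = 1608.83
Net east component: -5384.26 m.

-5384 m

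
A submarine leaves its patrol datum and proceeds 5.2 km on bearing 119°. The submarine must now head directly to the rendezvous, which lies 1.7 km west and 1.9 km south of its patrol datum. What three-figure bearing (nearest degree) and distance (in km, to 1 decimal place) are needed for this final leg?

Leg 1 (119°, 5.2 km): east 5.2 sin 119° = 4.55, north 5.2 cos 119° = -2.52
Current position: (4.55, -2.52). Target: (-1.7, -1.9). Remaining: Δeast = -6.25, Δnorth = 0.62.
Bearing = atan2(-6.25, 0.62) mod 360° = 275.68°; distance = √((-6.25)² + (0.62)²) = 6.279 km.

276°, 6.3 km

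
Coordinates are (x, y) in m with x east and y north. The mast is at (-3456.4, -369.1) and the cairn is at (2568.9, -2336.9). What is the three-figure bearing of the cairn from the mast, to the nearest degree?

Δeast = 2568.9 − -3456.4 = 6025.30; Δnorth = -2336.9 − -369.1 = -1967.80.
Bearing = atan2(Δeast, Δnorth) mod 360° = 108.09° ≈ 108°.

108°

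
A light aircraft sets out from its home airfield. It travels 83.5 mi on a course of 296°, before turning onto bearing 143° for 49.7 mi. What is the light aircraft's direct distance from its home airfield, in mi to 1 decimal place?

45.2 mi

Leg 1 (296°, 83.5 mi): east 83.5 sin 296° = -75.05, north 83.5 cos 296° = 36.60
Leg 2 (143°, 49.7 mi): east 49.7 sin 143° = 29.91, north 49.7 cos 143° = -39.69
Net: -45.14 east, -3.09 north. Distance = √((-45.14)² + (-3.09)²) = 45.245 mi.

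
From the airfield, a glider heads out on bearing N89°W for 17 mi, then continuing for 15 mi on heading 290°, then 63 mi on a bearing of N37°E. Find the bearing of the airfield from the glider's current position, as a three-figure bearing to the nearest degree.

Leg 1 (N89°W, 17 mi): east 17 sin 271° = -17.00, north 17 cos 271° = 0.30
Leg 2 (290°, 15 mi): east 15 sin 290° = -14.10, north 15 cos 290° = 5.13
Leg 3 (N37°E, 63 mi): east 63 sin 37° = 37.91, north 63 cos 37° = 50.31
Net displacement: 6.82 east, 55.74 north. Direction back to start is (-6.82, -55.74): bearing = atan2(-6.82, -55.74) mod 360° = 186.98° ≈ 187°.

187°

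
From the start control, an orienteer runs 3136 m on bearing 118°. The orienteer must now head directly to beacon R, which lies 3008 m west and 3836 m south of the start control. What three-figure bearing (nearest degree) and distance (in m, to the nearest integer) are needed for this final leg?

Leg 1 (118°, 3136 m): east 3136 sin 118° = 2768.92, north 3136 cos 118° = -1472.26
Current position: (2768.92, -1472.26). Target: (-3008, -3836). Remaining: Δeast = -5776.92, Δnorth = -2363.74.
Bearing = atan2(-5776.92, -2363.74) mod 360° = 247.75°; distance = √((-5776.92)² + (-2363.74)²) = 6241.803 m.

248°, 6242 m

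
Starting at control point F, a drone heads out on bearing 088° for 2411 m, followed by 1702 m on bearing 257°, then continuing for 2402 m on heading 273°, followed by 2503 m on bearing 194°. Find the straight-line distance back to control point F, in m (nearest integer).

3442 m

Leg 1 (088°, 2411 m): east 2411 sin 88° = 2409.53, north 2411 cos 88° = 84.14
Leg 2 (257°, 1702 m): east 1702 sin 257° = -1658.38, north 1702 cos 257° = -382.87
Leg 3 (273°, 2402 m): east 2402 sin 273° = -2398.71, north 2402 cos 273° = 125.71
Leg 4 (194°, 2503 m): east 2503 sin 194° = -605.53, north 2503 cos 194° = -2428.65
Net: -2253.09 east, -2601.66 north. Distance = √((-2253.09)² + (-2601.66)²) = 3441.663 m.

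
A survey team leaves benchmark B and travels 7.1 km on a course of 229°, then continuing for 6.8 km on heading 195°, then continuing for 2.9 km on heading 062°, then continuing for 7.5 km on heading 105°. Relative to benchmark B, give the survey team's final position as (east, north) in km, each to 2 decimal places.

(2.69, -11.81)

Leg 1 (229°, 7.1 km): east 7.1 sin 229° = -5.36, north 7.1 cos 229° = -4.66
Leg 2 (195°, 6.8 km): east 6.8 sin 195° = -1.76, north 6.8 cos 195° = -6.57
Leg 3 (062°, 2.9 km): east 2.9 sin 62° = 2.56, north 2.9 cos 62° = 1.36
Leg 4 (105°, 7.5 km): east 7.5 sin 105° = 7.24, north 7.5 cos 105° = -1.94
Summing: 2.69 km east, -11.81 km north → (2.69, -11.81).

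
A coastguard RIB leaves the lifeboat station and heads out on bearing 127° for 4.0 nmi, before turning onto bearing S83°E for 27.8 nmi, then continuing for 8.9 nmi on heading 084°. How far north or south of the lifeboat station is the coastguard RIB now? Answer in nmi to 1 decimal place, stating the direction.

4.9 nmi south

Leg 1 (127°, 4.0 nmi): east 4.0 sin 127° = 3.19, north 4.0 cos 127° = -2.41
Leg 2 (S83°E, 27.8 nmi): east 27.8 sin 97° = 27.59, north 27.8 cos 97° = -3.39
Leg 3 (084°, 8.9 nmi): east 8.9 sin 84° = 8.85, north 8.9 cos 84° = 0.93
Net north component: -4.86 nmi.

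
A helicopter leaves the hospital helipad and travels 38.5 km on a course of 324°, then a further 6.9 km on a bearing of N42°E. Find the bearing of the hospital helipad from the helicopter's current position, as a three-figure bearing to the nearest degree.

Leg 1 (324°, 38.5 km): east 38.5 sin 324° = -22.63, north 38.5 cos 324° = 31.15
Leg 2 (N42°E, 6.9 km): east 6.9 sin 42° = 4.62, north 6.9 cos 42° = 5.13
Net displacement: -18.01 east, 36.27 north. Direction back to start is (18.01, -36.27): bearing = atan2(18.01, -36.27) mod 360° = 153.59° ≈ 154°.

154°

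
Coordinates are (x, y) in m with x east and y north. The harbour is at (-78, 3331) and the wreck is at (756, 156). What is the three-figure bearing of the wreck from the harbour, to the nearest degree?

165°

Δeast = 756 − -78 = 834.00; Δnorth = 156 − 3331 = -3175.00.
Bearing = atan2(Δeast, Δnorth) mod 360° = 165.28° ≈ 165°.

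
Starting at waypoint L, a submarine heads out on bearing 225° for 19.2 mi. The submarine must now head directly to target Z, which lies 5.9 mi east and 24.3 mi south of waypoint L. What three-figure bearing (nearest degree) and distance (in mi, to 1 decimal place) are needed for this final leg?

Leg 1 (225°, 19.2 mi): east 19.2 sin 225° = -13.58, north 19.2 cos 225° = -13.58
Current position: (-13.58, -13.58). Target: (5.9, -24.3). Remaining: Δeast = 19.48, Δnorth = -10.72.
Bearing = atan2(19.48, -10.72) mod 360° = 118.84°; distance = √((19.48)² + (-10.72)²) = 22.233 mi.

119°, 22.2 mi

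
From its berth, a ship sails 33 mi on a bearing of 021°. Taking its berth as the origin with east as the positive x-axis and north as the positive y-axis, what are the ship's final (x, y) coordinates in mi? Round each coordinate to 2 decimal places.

Leg 1 (021°, 33 mi): east 33 sin 21° = 11.83, north 33 cos 21° = 30.81
Summing: 11.83 mi east, 30.81 mi north → (11.83, 30.81).

(11.83, 30.81)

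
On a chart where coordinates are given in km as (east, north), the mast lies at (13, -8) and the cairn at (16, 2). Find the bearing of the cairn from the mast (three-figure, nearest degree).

Δeast = 16 − 13 = 3.00; Δnorth = 2 − -8 = 10.00.
Bearing = atan2(Δeast, Δnorth) mod 360° = 16.70° ≈ 017°.

017°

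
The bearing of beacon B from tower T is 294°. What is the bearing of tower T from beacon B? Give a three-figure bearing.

Back-bearing = 294° − 180° = 114°.

114°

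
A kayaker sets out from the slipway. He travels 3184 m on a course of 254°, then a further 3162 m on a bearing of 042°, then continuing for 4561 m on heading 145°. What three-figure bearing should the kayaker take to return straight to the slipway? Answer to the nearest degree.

Leg 1 (254°, 3184 m): east 3184 sin 254° = -3060.66, north 3184 cos 254° = -877.63
Leg 2 (042°, 3162 m): east 3162 sin 42° = 2115.79, north 3162 cos 42° = 2349.82
Leg 3 (145°, 4561 m): east 4561 sin 145° = 2616.08, north 4561 cos 145° = -3736.15
Net displacement: 1671.22 east, -2263.96 north. Direction back to start is (-1671.22, 2263.96): bearing = atan2(-1671.22, 2263.96) mod 360° = 323.57° ≈ 324°.

324°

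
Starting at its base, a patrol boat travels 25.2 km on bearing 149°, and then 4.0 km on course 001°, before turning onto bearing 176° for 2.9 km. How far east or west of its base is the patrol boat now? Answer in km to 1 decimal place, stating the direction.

13.3 km east

Leg 1 (149°, 25.2 km): east 25.2 sin 149° = 12.98, north 25.2 cos 149° = -21.60
Leg 2 (001°, 4.0 km): east 4.0 sin 1° = 0.07, north 4.0 cos 1° = 4.00
Leg 3 (176°, 2.9 km): east 2.9 sin 176° = 0.20, north 2.9 cos 176° = -2.89
Net east component: 13.25 km.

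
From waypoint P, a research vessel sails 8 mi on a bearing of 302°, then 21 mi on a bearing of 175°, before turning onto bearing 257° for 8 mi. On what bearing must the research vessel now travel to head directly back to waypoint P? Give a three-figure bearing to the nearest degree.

Leg 1 (302°, 8 mi): east 8 sin 302° = -6.78, north 8 cos 302° = 4.24
Leg 2 (175°, 21 mi): east 21 sin 175° = 1.83, north 21 cos 175° = -20.92
Leg 3 (257°, 8 mi): east 8 sin 257° = -7.79, north 8 cos 257° = -1.80
Net displacement: -12.75 east, -18.48 north. Direction back to start is (12.75, 18.48): bearing = atan2(12.75, 18.48) mod 360° = 34.60° ≈ 035°.

035°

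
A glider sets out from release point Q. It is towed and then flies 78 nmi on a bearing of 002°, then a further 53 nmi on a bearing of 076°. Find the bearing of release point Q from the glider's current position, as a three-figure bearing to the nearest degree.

211°

Leg 1 (002°, 78 nmi): east 78 sin 2° = 2.72, north 78 cos 2° = 77.95
Leg 2 (076°, 53 nmi): east 53 sin 76° = 51.43, north 53 cos 76° = 12.82
Net displacement: 54.15 east, 90.77 north. Direction back to start is (-54.15, -90.77): bearing = atan2(-54.15, -90.77) mod 360° = 210.82° ≈ 211°.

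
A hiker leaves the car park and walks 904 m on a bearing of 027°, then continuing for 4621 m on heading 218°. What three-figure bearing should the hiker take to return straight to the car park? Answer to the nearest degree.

Leg 1 (027°, 904 m): east 904 sin 27° = 410.41, north 904 cos 27° = 805.47
Leg 2 (218°, 4621 m): east 4621 sin 218° = -2844.97, north 4621 cos 218° = -3641.40
Net displacement: -2434.56 east, -2835.93 north. Direction back to start is (2434.56, 2835.93): bearing = atan2(2434.56, 2835.93) mod 360° = 40.65° ≈ 041°.

041°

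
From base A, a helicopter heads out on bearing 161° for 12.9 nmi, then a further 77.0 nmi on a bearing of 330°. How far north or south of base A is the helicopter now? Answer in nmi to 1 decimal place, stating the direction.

54.5 nmi north

Leg 1 (161°, 12.9 nmi): east 12.9 sin 161° = 4.20, north 12.9 cos 161° = -12.20
Leg 2 (330°, 77.0 nmi): east 77.0 sin 330° = -38.50, north 77.0 cos 330° = 66.68
Net north component: 54.49 nmi.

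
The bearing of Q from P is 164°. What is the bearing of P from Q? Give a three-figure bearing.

344°

Back-bearing = 164° + 180° = 344°.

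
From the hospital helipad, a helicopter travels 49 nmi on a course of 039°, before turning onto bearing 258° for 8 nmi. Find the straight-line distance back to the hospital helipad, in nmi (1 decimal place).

43.1 nmi

Leg 1 (039°, 49 nmi): east 49 sin 39° = 30.84, north 49 cos 39° = 38.08
Leg 2 (258°, 8 nmi): east 8 sin 258° = -7.83, north 8 cos 258° = -1.66
Net: 23.01 east, 36.42 north. Distance = √((23.01)² + (36.42)²) = 43.078 nmi.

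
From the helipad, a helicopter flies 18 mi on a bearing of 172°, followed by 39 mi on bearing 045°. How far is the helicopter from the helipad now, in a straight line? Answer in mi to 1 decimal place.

31.6 mi

Leg 1 (172°, 18 mi): east 18 sin 172° = 2.51, north 18 cos 172° = -17.82
Leg 2 (045°, 39 mi): east 39 sin 45° = 27.58, north 39 cos 45° = 27.58
Net: 30.08 east, 9.75 north. Distance = √((30.08)² + (9.75)²) = 31.624 mi.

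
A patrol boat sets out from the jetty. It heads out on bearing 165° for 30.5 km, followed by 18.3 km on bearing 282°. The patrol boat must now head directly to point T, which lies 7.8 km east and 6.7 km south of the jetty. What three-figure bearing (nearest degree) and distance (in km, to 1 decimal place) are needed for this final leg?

Leg 1 (165°, 30.5 km): east 30.5 sin 165° = 7.89, north 30.5 cos 165° = -29.46
Leg 2 (282°, 18.3 km): east 18.3 sin 282° = -17.90, north 18.3 cos 282° = 3.80
Current position: (-10.01, -25.66). Target: (7.8, -6.7). Remaining: Δeast = 17.81, Δnorth = 18.96.
Bearing = atan2(17.81, 18.96) mod 360° = 43.21°; distance = √((17.81)² + (18.96)²) = 26.007 km.

043°, 26.0 km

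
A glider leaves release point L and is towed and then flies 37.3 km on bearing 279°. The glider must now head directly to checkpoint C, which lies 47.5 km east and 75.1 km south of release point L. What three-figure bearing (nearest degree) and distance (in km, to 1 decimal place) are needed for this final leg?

Leg 1 (279°, 37.3 km): east 37.3 sin 279° = -36.84, north 37.3 cos 279° = 5.84
Current position: (-36.84, 5.84). Target: (47.5, -75.1). Remaining: Δeast = 84.34, Δnorth = -80.94.
Bearing = atan2(84.34, -80.94) mod 360° = 133.82°; distance = √((84.34)² + (-80.94)²) = 116.892 km.

134°, 116.9 km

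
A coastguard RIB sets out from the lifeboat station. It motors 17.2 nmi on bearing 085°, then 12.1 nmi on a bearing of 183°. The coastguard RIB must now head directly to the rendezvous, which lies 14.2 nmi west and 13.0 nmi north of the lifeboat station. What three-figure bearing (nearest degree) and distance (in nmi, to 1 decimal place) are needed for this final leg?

308°, 38.7 nmi

Leg 1 (085°, 17.2 nmi): east 17.2 sin 85° = 17.13, north 17.2 cos 85° = 1.50
Leg 2 (183°, 12.1 nmi): east 12.1 sin 183° = -0.63, north 12.1 cos 183° = -12.08
Current position: (16.50, -10.58). Target: (-14.2, 13.0). Remaining: Δeast = -30.70, Δnorth = 23.58.
Bearing = atan2(-30.70, 23.58) mod 360° = 307.53°; distance = √((-30.70)² + (23.58)²) = 38.714 nmi.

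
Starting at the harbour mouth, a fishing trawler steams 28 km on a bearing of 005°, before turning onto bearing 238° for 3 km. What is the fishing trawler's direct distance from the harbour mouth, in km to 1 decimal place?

26.3 km

Leg 1 (005°, 28 km): east 28 sin 5° = 2.44, north 28 cos 5° = 27.89
Leg 2 (238°, 3 km): east 3 sin 238° = -2.54, north 3 cos 238° = -1.59
Net: -0.10 east, 26.30 north. Distance = √((-0.10)² + (26.30)²) = 26.304 km.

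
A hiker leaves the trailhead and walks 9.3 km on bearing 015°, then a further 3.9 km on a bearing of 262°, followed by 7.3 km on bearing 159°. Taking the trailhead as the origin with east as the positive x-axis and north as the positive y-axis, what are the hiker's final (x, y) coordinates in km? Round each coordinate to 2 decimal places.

Leg 1 (015°, 9.3 km): east 9.3 sin 15° = 2.41, north 9.3 cos 15° = 8.98
Leg 2 (262°, 3.9 km): east 3.9 sin 262° = -3.86, north 3.9 cos 262° = -0.54
Leg 3 (159°, 7.3 km): east 7.3 sin 159° = 2.62, north 7.3 cos 159° = -6.82
Summing: 1.16 km east, 1.63 km north → (1.16, 1.63).

(1.16, 1.63)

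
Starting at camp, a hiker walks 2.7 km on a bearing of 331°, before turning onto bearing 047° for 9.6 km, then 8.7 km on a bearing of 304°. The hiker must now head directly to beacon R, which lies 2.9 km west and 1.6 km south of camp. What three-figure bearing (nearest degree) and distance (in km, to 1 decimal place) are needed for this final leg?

185°, 15.4 km

Leg 1 (331°, 2.7 km): east 2.7 sin 331° = -1.31, north 2.7 cos 331° = 2.36
Leg 2 (047°, 9.6 km): east 9.6 sin 47° = 7.02, north 9.6 cos 47° = 6.55
Leg 3 (304°, 8.7 km): east 8.7 sin 304° = -7.21, north 8.7 cos 304° = 4.86
Current position: (-1.50, 13.77). Target: (-2.9, -1.6). Remaining: Δeast = -1.40, Δnorth = -15.37.
Bearing = atan2(-1.40, -15.37) mod 360° = 185.20°; distance = √((-1.40)² + (-15.37)²) = 15.437 km.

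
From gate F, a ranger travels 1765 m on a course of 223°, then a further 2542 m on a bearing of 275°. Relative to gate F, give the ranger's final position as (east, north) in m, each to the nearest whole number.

Leg 1 (223°, 1765 m): east 1765 sin 223° = -1203.73, north 1765 cos 223° = -1290.84
Leg 2 (275°, 2542 m): east 2542 sin 275° = -2532.33, north 2542 cos 275° = 221.55
Summing: -3736.05 m east, -1069.29 m north → (-3736, -1069).

(-3736, -1069)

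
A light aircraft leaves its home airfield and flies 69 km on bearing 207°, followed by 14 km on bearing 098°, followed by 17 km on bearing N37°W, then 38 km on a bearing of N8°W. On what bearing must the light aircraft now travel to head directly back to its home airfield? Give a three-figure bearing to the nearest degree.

Leg 1 (207°, 69 km): east 69 sin 207° = -31.33, north 69 cos 207° = -61.48
Leg 2 (098°, 14 km): east 14 sin 98° = 13.86, north 14 cos 98° = -1.95
Leg 3 (N37°W, 17 km): east 17 sin 323° = -10.23, north 17 cos 323° = 13.58
Leg 4 (N8°W, 38 km): east 38 sin 352° = -5.29, north 38 cos 352° = 37.63
Net displacement: -32.98 east, -12.22 north. Direction back to start is (32.98, 12.22): bearing = atan2(32.98, 12.22) mod 360° = 69.67° ≈ 070°.

070°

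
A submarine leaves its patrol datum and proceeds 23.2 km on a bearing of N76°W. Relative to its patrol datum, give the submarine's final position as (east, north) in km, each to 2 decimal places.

(-22.51, 5.61)

Leg 1 (N76°W, 23.2 km): east 23.2 sin 284° = -22.51, north 23.2 cos 284° = 5.61
Summing: -22.51 km east, 5.61 km north → (-22.51, 5.61).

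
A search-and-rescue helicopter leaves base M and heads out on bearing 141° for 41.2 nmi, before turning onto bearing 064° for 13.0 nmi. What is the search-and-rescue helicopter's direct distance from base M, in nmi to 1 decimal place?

45.9 nmi

Leg 1 (141°, 41.2 nmi): east 41.2 sin 141° = 25.93, north 41.2 cos 141° = -32.02
Leg 2 (064°, 13.0 nmi): east 13.0 sin 64° = 11.68, north 13.0 cos 64° = 5.70
Net: 37.61 east, -26.32 north. Distance = √((37.61)² + (-26.32)²) = 45.907 nmi.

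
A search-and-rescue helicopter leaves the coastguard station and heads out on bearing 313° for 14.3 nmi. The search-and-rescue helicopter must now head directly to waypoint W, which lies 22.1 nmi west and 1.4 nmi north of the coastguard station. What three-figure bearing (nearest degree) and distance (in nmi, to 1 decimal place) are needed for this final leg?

234°, 14.3 nmi

Leg 1 (313°, 14.3 nmi): east 14.3 sin 313° = -10.46, north 14.3 cos 313° = 9.75
Current position: (-10.46, 9.75). Target: (-22.1, 1.4). Remaining: Δeast = -11.64, Δnorth = -8.35.
Bearing = atan2(-11.64, -8.35) mod 360° = 234.34°; distance = √((-11.64)² + (-8.35)²) = 14.328 nmi.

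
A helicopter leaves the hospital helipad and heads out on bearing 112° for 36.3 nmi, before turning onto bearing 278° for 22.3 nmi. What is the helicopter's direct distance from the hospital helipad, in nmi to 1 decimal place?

15.6 nmi

Leg 1 (112°, 36.3 nmi): east 36.3 sin 112° = 33.66, north 36.3 cos 112° = -13.60
Leg 2 (278°, 22.3 nmi): east 22.3 sin 278° = -22.08, north 22.3 cos 278° = 3.10
Net: 11.57 east, -10.49 north. Distance = √((11.57)² + (-10.49)²) = 15.623 nmi.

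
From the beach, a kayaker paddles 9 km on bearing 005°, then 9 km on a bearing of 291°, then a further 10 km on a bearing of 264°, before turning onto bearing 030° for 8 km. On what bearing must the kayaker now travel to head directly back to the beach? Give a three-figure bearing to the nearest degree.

143°

Leg 1 (005°, 9 km): east 9 sin 5° = 0.78, north 9 cos 5° = 8.97
Leg 2 (291°, 9 km): east 9 sin 291° = -8.40, north 9 cos 291° = 3.23
Leg 3 (264°, 10 km): east 10 sin 264° = -9.95, north 10 cos 264° = -1.05
Leg 4 (030°, 8 km): east 8 sin 30° = 4.00, north 8 cos 30° = 6.93
Net displacement: -13.56 east, 18.07 north. Direction back to start is (13.56, -18.07): bearing = atan2(13.56, -18.07) mod 360° = 143.11° ≈ 143°.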